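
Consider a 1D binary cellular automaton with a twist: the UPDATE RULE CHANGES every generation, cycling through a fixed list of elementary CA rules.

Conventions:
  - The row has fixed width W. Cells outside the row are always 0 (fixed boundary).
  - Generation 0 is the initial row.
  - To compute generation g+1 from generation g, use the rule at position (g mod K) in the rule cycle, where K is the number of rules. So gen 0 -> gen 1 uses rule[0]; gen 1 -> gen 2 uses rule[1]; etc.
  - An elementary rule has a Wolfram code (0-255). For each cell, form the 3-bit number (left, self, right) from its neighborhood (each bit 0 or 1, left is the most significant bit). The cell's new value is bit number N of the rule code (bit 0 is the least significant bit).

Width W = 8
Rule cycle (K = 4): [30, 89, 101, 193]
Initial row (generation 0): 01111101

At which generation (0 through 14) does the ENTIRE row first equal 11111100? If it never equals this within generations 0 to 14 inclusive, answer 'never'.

Gen 0: 01111101
Gen 1 (rule 30): 11000001
Gen 2 (rule 89): 11111100
Gen 3 (rule 101): 00000101
Gen 4 (rule 193): 11110000
Gen 5 (rule 30): 10001000
Gen 6 (rule 89): 01100111
Gen 7 (rule 101): 00100001
Gen 8 (rule 193): 10001100
Gen 9 (rule 30): 11011010
Gen 10 (rule 89): 11011001
Gen 11 (rule 101): 01101001
Gen 12 (rule 193): 00100000
Gen 13 (rule 30): 01110000
Gen 14 (rule 89): 01011111

Answer: 2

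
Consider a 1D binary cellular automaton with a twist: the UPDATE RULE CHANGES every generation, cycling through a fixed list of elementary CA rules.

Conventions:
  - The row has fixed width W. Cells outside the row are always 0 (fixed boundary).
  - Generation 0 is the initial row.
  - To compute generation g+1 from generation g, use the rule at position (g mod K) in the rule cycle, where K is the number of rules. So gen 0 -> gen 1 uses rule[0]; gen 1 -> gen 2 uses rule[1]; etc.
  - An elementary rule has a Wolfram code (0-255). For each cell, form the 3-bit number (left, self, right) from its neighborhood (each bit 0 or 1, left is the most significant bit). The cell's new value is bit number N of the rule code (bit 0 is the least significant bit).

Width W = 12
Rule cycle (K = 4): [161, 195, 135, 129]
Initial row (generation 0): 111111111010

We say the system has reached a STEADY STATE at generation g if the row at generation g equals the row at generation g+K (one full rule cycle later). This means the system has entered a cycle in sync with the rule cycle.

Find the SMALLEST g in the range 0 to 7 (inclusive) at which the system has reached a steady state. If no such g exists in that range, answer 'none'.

Gen 0: 111111111010
Gen 1 (rule 161): 011111110100
Gen 2 (rule 195): 101111110001
Gen 3 (rule 135): 100111100111
Gen 4 (rule 129): 000011000010
Gen 5 (rule 161): 111000011000
Gen 6 (rule 195): 011011101011
Gen 7 (rule 135): 100001001000
Gen 8 (rule 129): 001100000011
Gen 9 (rule 161): 100001111000
Gen 10 (rule 195): 001110111011
Gen 11 (rule 135): 110100010000

Answer: none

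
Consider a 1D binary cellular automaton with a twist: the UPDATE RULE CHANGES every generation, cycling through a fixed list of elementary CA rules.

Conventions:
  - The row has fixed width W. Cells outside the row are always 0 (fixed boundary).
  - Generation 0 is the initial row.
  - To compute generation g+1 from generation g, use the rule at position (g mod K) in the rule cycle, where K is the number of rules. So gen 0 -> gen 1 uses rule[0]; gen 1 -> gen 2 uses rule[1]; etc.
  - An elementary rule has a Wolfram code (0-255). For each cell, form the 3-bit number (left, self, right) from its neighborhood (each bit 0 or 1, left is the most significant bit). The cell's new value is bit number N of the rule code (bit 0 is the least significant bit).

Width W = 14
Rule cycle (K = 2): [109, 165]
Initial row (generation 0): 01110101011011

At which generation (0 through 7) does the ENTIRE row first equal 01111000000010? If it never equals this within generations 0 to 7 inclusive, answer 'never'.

Gen 0: 01110101011011
Gen 1 (rule 109): 01011111111111
Gen 2 (rule 165): 01101111111110
Gen 3 (rule 109): 01111000000010
Gen 4 (rule 165): 00110011111010
Gen 5 (rule 109): 10110010001110
Gen 6 (rule 165): 11000010100100
Gen 7 (rule 109): 11011011100101

Answer: 3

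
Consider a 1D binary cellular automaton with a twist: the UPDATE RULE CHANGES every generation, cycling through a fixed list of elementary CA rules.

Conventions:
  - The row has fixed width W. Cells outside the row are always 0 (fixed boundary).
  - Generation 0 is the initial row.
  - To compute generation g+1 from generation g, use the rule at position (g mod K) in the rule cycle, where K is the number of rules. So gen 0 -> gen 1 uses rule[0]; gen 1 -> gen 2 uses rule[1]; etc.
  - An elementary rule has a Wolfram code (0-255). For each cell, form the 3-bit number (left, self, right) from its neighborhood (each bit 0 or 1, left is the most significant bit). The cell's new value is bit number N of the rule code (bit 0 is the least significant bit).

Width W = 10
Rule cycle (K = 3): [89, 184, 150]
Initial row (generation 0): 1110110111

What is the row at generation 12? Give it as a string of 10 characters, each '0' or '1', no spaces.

Gen 0: 1110110111
Gen 1 (rule 89): 1010110101
Gen 2 (rule 184): 0101101010
Gen 3 (rule 150): 1100001011
Gen 4 (rule 89): 1111100011
Gen 5 (rule 184): 1111010010
Gen 6 (rule 150): 0110011111
Gen 7 (rule 89): 0111010001
Gen 8 (rule 184): 0110101000
Gen 9 (rule 150): 1000101100
Gen 10 (rule 89): 0110001111
Gen 11 (rule 184): 0101001110
Gen 12 (rule 150): 1101110101

Answer: 1101110101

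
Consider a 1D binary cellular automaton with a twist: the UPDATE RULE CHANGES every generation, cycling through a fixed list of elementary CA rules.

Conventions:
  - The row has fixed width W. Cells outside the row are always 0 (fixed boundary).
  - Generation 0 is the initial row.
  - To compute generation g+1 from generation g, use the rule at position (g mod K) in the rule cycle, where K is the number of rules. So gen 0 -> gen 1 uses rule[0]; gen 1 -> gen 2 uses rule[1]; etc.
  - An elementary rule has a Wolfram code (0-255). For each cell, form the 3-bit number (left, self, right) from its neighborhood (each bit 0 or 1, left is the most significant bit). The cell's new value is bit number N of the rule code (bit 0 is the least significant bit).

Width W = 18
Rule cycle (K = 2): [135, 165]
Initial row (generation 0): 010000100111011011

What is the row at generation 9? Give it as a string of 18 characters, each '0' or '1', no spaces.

Gen 0: 010000100111011011
Gen 1 (rule 135): 110111101010000000
Gen 2 (rule 165): 001011011110111111
Gen 3 (rule 135): 111000001100011110
Gen 4 (rule 165): 010011100001001100
Gen 5 (rule 135): 110101001111010001
Gen 6 (rule 165): 001111000110110101
Gen 7 (rule 135): 110110011000000101
Gen 8 (rule 165): 001000000011110111
Gen 9 (rule 135): 111011111101100010

Answer: 111011111101100010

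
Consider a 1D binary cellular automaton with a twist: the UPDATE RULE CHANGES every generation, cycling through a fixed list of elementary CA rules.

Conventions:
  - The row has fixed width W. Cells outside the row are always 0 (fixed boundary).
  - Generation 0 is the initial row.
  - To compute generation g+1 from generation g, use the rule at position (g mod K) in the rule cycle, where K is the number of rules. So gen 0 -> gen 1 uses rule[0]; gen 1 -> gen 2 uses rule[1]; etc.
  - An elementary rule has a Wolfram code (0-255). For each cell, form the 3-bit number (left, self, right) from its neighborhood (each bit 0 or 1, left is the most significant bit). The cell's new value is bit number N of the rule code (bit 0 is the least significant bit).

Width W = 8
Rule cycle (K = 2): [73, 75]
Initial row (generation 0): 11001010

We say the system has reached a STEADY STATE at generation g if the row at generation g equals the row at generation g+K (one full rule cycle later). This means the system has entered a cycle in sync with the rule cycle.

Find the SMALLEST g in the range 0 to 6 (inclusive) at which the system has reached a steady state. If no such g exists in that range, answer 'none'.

Answer: 4

Derivation:
Gen 0: 11001010
Gen 1 (rule 73): 11000000
Gen 2 (rule 75): 11011111
Gen 3 (rule 73): 11010001
Gen 4 (rule 75): 11000110
Gen 5 (rule 73): 11010110
Gen 6 (rule 75): 11000110
Gen 7 (rule 73): 11010110
Gen 8 (rule 75): 11000110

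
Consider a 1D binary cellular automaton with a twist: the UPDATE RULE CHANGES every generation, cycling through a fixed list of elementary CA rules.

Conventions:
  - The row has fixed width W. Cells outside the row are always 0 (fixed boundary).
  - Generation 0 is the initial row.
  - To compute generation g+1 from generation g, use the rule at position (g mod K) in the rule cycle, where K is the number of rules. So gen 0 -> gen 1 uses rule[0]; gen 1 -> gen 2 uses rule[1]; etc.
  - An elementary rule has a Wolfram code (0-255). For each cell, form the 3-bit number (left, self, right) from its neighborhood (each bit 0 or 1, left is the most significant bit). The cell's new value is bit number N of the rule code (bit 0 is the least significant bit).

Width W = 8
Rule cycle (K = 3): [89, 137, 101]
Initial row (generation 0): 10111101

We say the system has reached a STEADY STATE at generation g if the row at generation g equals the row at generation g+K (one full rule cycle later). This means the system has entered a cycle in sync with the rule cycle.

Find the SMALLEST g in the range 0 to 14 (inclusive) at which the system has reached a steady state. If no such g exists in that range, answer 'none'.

Gen 0: 10111101
Gen 1 (rule 89): 00100100
Gen 2 (rule 137): 10000001
Gen 3 (rule 101): 10111101
Gen 4 (rule 89): 00100100
Gen 5 (rule 137): 10000001
Gen 6 (rule 101): 10111101
Gen 7 (rule 89): 00100100
Gen 8 (rule 137): 10000001
Gen 9 (rule 101): 10111101
Gen 10 (rule 89): 00100100
Gen 11 (rule 137): 10000001
Gen 12 (rule 101): 10111101
Gen 13 (rule 89): 00100100
Gen 14 (rule 137): 10000001
Gen 15 (rule 101): 10111101
Gen 16 (rule 89): 00100100
Gen 17 (rule 137): 10000001

Answer: 0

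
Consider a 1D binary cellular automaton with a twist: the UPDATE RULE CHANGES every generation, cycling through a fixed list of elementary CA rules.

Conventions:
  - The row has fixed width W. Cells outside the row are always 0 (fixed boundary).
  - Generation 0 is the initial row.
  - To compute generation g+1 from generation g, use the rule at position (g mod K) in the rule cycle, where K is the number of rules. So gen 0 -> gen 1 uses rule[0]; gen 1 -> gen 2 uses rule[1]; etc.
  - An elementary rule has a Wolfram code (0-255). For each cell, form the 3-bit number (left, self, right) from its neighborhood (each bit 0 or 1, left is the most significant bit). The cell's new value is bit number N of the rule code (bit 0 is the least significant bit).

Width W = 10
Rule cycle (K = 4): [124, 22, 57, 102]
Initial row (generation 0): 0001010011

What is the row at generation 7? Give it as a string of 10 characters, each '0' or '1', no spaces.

Answer: 1110011010

Derivation:
Gen 0: 0001010011
Gen 1 (rule 124): 0001111011
Gen 2 (rule 22): 0010000000
Gen 3 (rule 57): 1001111111
Gen 4 (rule 102): 1010000001
Gen 5 (rule 124): 1111000001
Gen 6 (rule 22): 0000100011
Gen 7 (rule 57): 1110011010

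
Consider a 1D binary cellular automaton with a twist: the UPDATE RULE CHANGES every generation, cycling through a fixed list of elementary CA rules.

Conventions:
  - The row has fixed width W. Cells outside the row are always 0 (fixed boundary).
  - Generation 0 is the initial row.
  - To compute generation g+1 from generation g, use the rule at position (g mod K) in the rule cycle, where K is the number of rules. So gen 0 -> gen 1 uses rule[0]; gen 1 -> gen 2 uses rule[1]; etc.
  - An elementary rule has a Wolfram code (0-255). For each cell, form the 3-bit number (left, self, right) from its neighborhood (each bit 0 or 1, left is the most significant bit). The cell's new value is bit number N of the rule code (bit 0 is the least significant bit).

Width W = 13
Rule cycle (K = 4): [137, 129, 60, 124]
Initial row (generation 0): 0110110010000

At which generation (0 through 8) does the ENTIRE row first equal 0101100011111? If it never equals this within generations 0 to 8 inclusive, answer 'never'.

Answer: never

Derivation:
Gen 0: 0110110010000
Gen 1 (rule 137): 0100100000111
Gen 2 (rule 129): 0000001110010
Gen 3 (rule 60): 0000001001011
Gen 4 (rule 124): 0000001101111
Gen 5 (rule 137): 1111101001110
Gen 6 (rule 129): 0111000000100
Gen 7 (rule 60): 0100100000110
Gen 8 (rule 124): 0110110000111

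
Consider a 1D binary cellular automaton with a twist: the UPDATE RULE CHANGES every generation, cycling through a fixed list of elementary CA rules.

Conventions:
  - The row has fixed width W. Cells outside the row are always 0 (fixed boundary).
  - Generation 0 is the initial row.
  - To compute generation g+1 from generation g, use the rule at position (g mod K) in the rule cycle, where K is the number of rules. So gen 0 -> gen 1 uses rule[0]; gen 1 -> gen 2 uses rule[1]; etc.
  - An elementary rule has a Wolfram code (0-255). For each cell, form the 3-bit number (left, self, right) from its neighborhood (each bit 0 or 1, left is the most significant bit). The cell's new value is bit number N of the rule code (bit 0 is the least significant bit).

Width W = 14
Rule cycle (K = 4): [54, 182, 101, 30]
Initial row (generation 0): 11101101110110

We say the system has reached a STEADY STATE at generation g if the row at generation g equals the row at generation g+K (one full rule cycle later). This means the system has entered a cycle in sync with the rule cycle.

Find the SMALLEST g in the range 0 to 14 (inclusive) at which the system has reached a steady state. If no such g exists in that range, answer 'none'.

Gen 0: 11101101110110
Gen 1 (rule 54): 00010010001001
Gen 2 (rule 182): 00111111011111
Gen 3 (rule 101): 10000001100001
Gen 4 (rule 30): 11000011010011
Gen 5 (rule 54): 00100100111100
Gen 6 (rule 182): 01111111011010
Gen 7 (rule 101): 00000001101110
Gen 8 (rule 30): 00000011001001
Gen 9 (rule 54): 00000100111111
Gen 10 (rule 182): 00001111011110
Gen 11 (rule 101): 11100001100010
Gen 12 (rule 30): 10010011010111
Gen 13 (rule 54): 11111100111000
Gen 14 (rule 182): 01111011010100
Gen 15 (rule 101): 00001101111101
Gen 16 (rule 30): 00011001000001
Gen 17 (rule 54): 00100111100011
Gen 18 (rule 182): 01111011010100

Answer: 14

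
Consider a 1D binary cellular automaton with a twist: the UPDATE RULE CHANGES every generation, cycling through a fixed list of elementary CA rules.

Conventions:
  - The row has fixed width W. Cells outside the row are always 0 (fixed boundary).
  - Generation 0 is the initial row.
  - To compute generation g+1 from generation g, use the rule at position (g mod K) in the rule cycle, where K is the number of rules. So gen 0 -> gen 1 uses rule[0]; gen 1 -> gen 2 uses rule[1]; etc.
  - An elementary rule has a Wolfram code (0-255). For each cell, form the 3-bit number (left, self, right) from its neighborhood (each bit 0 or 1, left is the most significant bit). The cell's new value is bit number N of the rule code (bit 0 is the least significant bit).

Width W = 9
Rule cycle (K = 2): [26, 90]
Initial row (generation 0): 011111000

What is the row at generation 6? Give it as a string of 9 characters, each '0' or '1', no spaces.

Answer: 111000010

Derivation:
Gen 0: 011111000
Gen 1 (rule 26): 110000100
Gen 2 (rule 90): 111001010
Gen 3 (rule 26): 100110001
Gen 4 (rule 90): 011111010
Gen 5 (rule 26): 110000001
Gen 6 (rule 90): 111000010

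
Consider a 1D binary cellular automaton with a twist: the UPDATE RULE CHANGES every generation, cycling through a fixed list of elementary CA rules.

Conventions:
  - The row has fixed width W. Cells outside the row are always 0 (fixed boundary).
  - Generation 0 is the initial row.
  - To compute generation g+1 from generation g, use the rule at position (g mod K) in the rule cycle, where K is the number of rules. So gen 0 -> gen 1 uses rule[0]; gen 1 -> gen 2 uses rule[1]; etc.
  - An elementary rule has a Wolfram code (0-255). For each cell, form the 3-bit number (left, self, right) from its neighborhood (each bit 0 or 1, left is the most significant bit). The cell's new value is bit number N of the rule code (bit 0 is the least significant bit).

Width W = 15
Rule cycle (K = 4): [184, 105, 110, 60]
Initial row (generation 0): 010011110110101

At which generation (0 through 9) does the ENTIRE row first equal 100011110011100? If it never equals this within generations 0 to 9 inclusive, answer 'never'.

Gen 0: 010011110110101
Gen 1 (rule 184): 001011101101010
Gen 2 (rule 105): 100110111110100
Gen 3 (rule 110): 101111100011100
Gen 4 (rule 60): 111000010010010
Gen 5 (rule 184): 110100001001001
Gen 6 (rule 105): 111001100000000
Gen 7 (rule 110): 101011100000000
Gen 8 (rule 60): 111110010000000
Gen 9 (rule 184): 111101001000000

Answer: never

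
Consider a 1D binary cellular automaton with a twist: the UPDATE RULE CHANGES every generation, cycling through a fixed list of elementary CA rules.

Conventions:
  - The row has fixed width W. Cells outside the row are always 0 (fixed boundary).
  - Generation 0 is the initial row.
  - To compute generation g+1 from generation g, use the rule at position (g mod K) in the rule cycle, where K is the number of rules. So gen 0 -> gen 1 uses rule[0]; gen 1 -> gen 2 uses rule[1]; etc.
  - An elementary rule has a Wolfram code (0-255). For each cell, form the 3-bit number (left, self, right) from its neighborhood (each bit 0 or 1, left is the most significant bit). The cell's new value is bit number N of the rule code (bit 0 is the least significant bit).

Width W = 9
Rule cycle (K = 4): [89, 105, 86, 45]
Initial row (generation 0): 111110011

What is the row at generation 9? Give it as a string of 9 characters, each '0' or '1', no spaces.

Gen 0: 111110011
Gen 1 (rule 89): 100011011
Gen 2 (rule 105): 001011111
Gen 3 (rule 86): 011000001
Gen 4 (rule 45): 010011101
Gen 5 (rule 89): 001010100
Gen 6 (rule 105): 100101001
Gen 7 (rule 86): 111101111
Gen 8 (rule 45): 100011000
Gen 9 (rule 89): 011011111

Answer: 011011111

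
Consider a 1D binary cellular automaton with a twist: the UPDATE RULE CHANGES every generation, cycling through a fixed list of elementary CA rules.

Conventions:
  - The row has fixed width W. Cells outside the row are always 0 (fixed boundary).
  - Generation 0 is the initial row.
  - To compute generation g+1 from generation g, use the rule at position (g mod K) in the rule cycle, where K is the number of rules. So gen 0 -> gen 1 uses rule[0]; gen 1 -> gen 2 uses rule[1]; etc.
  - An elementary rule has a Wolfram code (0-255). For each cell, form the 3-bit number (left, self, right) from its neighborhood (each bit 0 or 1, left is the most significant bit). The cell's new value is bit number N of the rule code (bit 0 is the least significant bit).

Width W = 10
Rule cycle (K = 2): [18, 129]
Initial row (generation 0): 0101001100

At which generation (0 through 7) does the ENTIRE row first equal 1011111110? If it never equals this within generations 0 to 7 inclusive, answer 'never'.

Gen 0: 0101001100
Gen 1 (rule 18): 1000110010
Gen 2 (rule 129): 0010000000
Gen 3 (rule 18): 0101000000
Gen 4 (rule 129): 0000011111
Gen 5 (rule 18): 0000100000
Gen 6 (rule 129): 1110001111
Gen 7 (rule 18): 0001010000

Answer: never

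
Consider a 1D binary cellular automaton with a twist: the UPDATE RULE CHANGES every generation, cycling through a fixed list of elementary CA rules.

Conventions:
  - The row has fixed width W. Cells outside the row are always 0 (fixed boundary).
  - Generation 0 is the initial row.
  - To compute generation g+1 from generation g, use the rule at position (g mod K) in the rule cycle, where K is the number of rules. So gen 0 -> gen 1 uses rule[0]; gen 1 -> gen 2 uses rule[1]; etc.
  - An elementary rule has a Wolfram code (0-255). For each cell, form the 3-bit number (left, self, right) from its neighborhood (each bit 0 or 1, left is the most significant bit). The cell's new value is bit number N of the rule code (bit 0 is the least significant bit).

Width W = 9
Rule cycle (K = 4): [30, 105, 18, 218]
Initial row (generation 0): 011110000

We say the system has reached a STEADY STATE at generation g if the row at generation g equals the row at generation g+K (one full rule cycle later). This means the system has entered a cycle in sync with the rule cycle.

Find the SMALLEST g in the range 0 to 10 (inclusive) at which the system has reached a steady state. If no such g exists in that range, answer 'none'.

Gen 0: 011110000
Gen 1 (rule 30): 110001000
Gen 2 (rule 105): 110100011
Gen 3 (rule 18): 000010100
Gen 4 (rule 218): 000100010
Gen 5 (rule 30): 001110111
Gen 6 (rule 105): 101011101
Gen 7 (rule 18): 000000000
Gen 8 (rule 218): 000000000
Gen 9 (rule 30): 000000000
Gen 10 (rule 105): 111111111
Gen 11 (rule 18): 000000000
Gen 12 (rule 218): 000000000
Gen 13 (rule 30): 000000000
Gen 14 (rule 105): 111111111

Answer: 7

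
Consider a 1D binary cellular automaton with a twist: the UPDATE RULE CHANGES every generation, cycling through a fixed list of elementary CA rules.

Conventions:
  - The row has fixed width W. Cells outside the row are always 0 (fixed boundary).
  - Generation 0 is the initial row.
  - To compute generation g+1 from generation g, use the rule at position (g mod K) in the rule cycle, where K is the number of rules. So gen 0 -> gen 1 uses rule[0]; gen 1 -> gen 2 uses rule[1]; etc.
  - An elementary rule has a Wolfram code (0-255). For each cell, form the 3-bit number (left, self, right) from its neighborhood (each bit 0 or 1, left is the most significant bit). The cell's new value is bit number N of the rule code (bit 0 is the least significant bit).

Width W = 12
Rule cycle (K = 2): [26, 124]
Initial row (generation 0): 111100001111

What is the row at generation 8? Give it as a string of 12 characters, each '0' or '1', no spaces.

Answer: 111011011011

Derivation:
Gen 0: 111100001111
Gen 1 (rule 26): 100010011000
Gen 2 (rule 124): 110011011100
Gen 3 (rule 26): 101110010010
Gen 4 (rule 124): 111011011011
Gen 5 (rule 26): 100010010010
Gen 6 (rule 124): 110011011011
Gen 7 (rule 26): 101110010010
Gen 8 (rule 124): 111011011011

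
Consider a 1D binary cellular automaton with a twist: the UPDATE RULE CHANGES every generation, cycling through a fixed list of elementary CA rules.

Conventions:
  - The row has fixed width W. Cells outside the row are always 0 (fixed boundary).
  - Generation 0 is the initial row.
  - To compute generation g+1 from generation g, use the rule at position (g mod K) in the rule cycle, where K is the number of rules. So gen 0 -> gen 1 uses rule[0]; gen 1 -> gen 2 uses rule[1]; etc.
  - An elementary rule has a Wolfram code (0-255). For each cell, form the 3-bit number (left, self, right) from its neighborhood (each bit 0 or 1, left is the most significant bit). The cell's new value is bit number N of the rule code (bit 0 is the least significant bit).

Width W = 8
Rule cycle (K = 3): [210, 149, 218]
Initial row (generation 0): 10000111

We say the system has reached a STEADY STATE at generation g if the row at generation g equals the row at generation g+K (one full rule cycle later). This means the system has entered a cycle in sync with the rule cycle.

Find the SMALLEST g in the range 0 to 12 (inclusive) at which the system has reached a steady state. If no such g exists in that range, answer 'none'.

Gen 0: 10000111
Gen 1 (rule 210): 01001011
Gen 2 (rule 149): 01101000
Gen 3 (rule 218): 11100100
Gen 4 (rule 210): 01111010
Gen 5 (rule 149): 00110011
Gen 6 (rule 218): 01111111
Gen 7 (rule 210): 10111111
Gen 8 (rule 149): 10011110
Gen 9 (rule 218): 01111111
Gen 10 (rule 210): 10111111
Gen 11 (rule 149): 10011110
Gen 12 (rule 218): 01111111
Gen 13 (rule 210): 10111111
Gen 14 (rule 149): 10011110
Gen 15 (rule 218): 01111111

Answer: 6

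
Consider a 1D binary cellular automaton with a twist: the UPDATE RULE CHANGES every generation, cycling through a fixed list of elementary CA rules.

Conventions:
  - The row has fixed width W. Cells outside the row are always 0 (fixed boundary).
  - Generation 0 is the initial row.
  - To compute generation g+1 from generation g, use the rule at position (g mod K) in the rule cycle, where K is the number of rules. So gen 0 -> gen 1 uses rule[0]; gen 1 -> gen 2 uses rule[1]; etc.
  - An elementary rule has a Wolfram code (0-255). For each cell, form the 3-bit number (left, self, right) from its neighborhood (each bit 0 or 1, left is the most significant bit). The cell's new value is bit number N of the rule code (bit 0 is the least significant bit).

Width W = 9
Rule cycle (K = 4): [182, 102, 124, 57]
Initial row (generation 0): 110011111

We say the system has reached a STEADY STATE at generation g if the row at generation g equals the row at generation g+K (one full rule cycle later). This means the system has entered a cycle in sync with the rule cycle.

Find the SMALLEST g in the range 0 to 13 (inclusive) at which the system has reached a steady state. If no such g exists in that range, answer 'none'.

Gen 0: 110011111
Gen 1 (rule 182): 001101110
Gen 2 (rule 102): 010110010
Gen 3 (rule 124): 011111011
Gen 4 (rule 57): 010000110
Gen 5 (rule 182): 111001001
Gen 6 (rule 102): 001011011
Gen 7 (rule 124): 001111111
Gen 8 (rule 57): 101000000
Gen 9 (rule 182): 111100000
Gen 10 (rule 102): 000100000
Gen 11 (rule 124): 000110000
Gen 12 (rule 57): 110101111
Gen 13 (rule 182): 001110110
Gen 14 (rule 102): 010011010
Gen 15 (rule 124): 011011111
Gen 16 (rule 57): 010110000
Gen 17 (rule 182): 111001000

Answer: none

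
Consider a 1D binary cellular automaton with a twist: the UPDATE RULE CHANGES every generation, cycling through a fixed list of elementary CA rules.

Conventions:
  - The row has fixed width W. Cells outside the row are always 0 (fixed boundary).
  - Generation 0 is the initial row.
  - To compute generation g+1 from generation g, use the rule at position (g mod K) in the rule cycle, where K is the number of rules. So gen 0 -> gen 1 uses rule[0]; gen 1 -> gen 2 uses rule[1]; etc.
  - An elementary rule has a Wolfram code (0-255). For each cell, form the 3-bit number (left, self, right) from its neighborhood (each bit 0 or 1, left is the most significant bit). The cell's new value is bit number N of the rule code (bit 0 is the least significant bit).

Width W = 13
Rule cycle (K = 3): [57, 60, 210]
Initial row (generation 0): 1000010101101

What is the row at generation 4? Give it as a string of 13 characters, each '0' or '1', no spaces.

Gen 0: 1000010101101
Gen 1 (rule 57): 0111001011010
Gen 2 (rule 60): 0100101110111
Gen 3 (rule 210): 1011000110011
Gen 4 (rule 57): 0110110101010

Answer: 0110110101010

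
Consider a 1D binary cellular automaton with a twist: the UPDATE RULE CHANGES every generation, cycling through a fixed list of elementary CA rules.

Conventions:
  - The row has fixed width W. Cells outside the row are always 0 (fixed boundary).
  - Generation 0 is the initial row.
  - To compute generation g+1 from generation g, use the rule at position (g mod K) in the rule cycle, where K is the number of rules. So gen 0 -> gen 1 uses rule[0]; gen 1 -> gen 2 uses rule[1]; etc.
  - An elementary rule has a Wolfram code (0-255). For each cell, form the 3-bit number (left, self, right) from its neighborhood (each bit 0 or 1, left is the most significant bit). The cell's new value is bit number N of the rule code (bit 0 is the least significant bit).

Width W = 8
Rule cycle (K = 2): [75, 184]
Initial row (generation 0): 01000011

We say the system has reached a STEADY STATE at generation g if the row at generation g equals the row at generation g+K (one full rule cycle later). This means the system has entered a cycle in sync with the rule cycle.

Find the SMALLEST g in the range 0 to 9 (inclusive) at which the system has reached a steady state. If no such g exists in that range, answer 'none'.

Gen 0: 01000011
Gen 1 (rule 75): 10011111
Gen 2 (rule 184): 01011110
Gen 3 (rule 75): 10010010
Gen 4 (rule 184): 01001001
Gen 5 (rule 75): 10010010
Gen 6 (rule 184): 01001001
Gen 7 (rule 75): 10010010
Gen 8 (rule 184): 01001001
Gen 9 (rule 75): 10010010
Gen 10 (rule 184): 01001001
Gen 11 (rule 75): 10010010

Answer: 3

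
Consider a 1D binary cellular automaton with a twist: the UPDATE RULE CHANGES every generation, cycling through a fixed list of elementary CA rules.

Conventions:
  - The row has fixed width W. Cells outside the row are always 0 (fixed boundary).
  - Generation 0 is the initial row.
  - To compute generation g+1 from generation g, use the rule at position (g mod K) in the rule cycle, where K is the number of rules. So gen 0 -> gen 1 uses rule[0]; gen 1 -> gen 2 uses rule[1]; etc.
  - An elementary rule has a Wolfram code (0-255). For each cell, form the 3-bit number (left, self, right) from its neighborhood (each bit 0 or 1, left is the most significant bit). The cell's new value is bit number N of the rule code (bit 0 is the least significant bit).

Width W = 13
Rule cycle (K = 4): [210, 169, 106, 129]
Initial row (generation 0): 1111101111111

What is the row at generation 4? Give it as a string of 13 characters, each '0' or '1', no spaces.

Answer: 0000000001000

Derivation:
Gen 0: 1111101111111
Gen 1 (rule 210): 0111100111111
Gen 2 (rule 169): 0111000111110
Gen 3 (rule 106): 1101001100010
Gen 4 (rule 129): 0000000001000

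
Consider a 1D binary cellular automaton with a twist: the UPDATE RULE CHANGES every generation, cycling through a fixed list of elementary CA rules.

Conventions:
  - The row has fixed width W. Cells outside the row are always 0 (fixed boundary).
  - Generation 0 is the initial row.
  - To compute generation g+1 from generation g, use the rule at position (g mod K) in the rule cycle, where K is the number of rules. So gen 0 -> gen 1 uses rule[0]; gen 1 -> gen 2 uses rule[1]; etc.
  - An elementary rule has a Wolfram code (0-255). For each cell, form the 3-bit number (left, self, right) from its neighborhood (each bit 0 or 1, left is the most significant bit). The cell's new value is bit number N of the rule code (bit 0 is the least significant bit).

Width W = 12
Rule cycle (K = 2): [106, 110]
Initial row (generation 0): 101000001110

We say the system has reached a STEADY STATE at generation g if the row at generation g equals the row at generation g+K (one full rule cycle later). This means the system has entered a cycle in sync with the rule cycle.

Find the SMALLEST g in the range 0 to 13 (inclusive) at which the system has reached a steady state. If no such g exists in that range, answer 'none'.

Gen 0: 101000001110
Gen 1 (rule 106): 010000011010
Gen 2 (rule 110): 110000111110
Gen 3 (rule 106): 110001100010
Gen 4 (rule 110): 110011100110
Gen 5 (rule 106): 110110101110
Gen 6 (rule 110): 111111111010
Gen 7 (rule 106): 100000001100
Gen 8 (rule 110): 100000011100
Gen 9 (rule 106): 000000110100
Gen 10 (rule 110): 000001111100
Gen 11 (rule 106): 000011000100
Gen 12 (rule 110): 000111001100
Gen 13 (rule 106): 001101011100
Gen 14 (rule 110): 011111110100
Gen 15 (rule 106): 110000011000

Answer: none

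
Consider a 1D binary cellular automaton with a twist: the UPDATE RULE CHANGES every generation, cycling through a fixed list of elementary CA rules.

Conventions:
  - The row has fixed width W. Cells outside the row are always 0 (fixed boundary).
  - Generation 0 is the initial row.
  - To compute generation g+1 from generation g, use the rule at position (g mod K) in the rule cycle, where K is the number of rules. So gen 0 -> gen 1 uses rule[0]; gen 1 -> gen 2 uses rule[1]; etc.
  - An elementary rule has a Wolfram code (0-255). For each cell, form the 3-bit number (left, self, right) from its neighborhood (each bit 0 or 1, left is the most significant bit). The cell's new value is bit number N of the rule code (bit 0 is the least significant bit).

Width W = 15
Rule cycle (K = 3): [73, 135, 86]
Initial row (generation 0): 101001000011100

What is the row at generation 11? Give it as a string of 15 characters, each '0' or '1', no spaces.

Answer: 100001111010101

Derivation:
Gen 0: 101001000011100
Gen 1 (rule 73): 000000011010101
Gen 2 (rule 135): 111111100010101
Gen 3 (rule 86): 000000110110101
Gen 4 (rule 73): 111110110110000
Gen 5 (rule 135): 011100000000111
Gen 6 (rule 86): 100110000001001
Gen 7 (rule 73): 000110111100000
Gen 8 (rule 135): 111000011001111
Gen 9 (rule 86): 001100101110001
Gen 10 (rule 73): 101100001010100
Gen 11 (rule 135): 100001111010101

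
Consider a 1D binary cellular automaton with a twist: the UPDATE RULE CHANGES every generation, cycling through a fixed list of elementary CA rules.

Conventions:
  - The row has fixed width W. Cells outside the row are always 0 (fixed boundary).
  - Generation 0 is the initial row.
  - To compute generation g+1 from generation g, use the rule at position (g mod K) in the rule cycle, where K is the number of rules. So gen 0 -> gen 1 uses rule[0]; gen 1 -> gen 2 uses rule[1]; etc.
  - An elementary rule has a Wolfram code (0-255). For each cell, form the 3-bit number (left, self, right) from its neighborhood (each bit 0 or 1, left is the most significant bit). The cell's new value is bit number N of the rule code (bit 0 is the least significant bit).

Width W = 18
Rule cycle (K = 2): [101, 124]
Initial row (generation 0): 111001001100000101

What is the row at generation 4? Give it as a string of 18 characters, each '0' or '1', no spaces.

Answer: 110111110001110101

Derivation:
Gen 0: 111001001100000101
Gen 1 (rule 101): 001001000101110111
Gen 2 (rule 124): 001101100111011101
Gen 3 (rule 101): 100110100001100111
Gen 4 (rule 124): 110111110001110101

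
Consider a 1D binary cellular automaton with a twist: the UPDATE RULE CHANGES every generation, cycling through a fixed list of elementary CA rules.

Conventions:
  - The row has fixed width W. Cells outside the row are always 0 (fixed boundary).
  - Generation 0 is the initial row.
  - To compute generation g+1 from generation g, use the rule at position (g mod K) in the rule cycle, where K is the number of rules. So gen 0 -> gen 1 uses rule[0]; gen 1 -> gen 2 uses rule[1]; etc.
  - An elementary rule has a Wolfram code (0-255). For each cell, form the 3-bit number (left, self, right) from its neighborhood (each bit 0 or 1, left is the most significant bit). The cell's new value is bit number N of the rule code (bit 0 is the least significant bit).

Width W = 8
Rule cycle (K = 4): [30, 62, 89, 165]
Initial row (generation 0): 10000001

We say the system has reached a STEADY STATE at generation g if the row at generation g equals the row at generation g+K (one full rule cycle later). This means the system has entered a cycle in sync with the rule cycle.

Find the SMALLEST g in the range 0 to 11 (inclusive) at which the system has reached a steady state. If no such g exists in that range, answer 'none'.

Answer: 6

Derivation:
Gen 0: 10000001
Gen 1 (rule 30): 11000011
Gen 2 (rule 62): 10100110
Gen 3 (rule 89): 00010111
Gen 4 (rule 165): 11011010
Gen 5 (rule 30): 10010011
Gen 6 (rule 62): 11111110
Gen 7 (rule 89): 10000011
Gen 8 (rule 165): 10111000
Gen 9 (rule 30): 10100100
Gen 10 (rule 62): 11111110
Gen 11 (rule 89): 10000011
Gen 12 (rule 165): 10111000
Gen 13 (rule 30): 10100100
Gen 14 (rule 62): 11111110
Gen 15 (rule 89): 10000011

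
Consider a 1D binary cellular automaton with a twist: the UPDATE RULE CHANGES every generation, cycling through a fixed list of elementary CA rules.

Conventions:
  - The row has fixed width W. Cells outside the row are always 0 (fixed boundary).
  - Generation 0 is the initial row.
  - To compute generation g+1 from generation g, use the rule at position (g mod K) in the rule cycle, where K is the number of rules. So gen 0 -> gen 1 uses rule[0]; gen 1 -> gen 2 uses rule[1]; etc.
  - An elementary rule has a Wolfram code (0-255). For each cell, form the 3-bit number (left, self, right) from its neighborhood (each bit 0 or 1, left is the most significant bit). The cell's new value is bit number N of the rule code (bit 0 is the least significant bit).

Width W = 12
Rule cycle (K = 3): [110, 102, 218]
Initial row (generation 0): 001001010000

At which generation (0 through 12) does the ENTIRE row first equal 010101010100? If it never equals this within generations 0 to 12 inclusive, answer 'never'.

Gen 0: 001001010000
Gen 1 (rule 110): 011011110000
Gen 2 (rule 102): 101100010000
Gen 3 (rule 218): 001110101000
Gen 4 (rule 110): 011011111000
Gen 5 (rule 102): 101100001000
Gen 6 (rule 218): 001110010100
Gen 7 (rule 110): 011010111100
Gen 8 (rule 102): 101111000100
Gen 9 (rule 218): 001111101010
Gen 10 (rule 110): 011000111110
Gen 11 (rule 102): 101001000010
Gen 12 (rule 218): 000110100101

Answer: never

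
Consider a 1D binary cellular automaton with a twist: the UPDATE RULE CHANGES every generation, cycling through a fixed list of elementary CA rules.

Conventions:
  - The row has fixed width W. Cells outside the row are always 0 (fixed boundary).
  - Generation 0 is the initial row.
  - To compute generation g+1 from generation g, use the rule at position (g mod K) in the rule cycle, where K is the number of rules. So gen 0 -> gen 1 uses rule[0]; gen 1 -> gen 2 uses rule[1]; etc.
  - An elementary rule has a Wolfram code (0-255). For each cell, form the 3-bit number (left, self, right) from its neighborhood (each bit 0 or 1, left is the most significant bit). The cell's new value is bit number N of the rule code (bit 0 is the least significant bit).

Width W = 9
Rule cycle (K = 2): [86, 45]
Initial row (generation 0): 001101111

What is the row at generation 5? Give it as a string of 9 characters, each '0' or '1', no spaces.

Gen 0: 001101111
Gen 1 (rule 86): 010100001
Gen 2 (rule 45): 011101101
Gen 3 (rule 86): 100100101
Gen 4 (rule 45): 100100111
Gen 5 (rule 86): 111111001

Answer: 111111001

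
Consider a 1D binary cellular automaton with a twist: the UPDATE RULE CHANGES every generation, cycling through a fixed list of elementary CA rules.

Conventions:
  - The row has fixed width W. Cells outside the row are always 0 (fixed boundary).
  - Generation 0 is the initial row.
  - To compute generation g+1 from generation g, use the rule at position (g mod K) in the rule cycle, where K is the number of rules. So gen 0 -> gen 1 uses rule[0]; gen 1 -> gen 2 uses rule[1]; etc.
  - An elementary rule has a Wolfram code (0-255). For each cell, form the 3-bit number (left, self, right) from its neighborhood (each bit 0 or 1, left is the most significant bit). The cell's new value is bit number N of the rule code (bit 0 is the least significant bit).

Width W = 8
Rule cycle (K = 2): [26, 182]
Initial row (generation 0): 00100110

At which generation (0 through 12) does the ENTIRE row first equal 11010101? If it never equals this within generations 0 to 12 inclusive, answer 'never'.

Answer: 10

Derivation:
Gen 0: 00100110
Gen 1 (rule 26): 01011101
Gen 2 (rule 182): 11101011
Gen 3 (rule 26): 10000010
Gen 4 (rule 182): 11000111
Gen 5 (rule 26): 10101100
Gen 6 (rule 182): 11110010
Gen 7 (rule 26): 10001101
Gen 8 (rule 182): 11010011
Gen 9 (rule 26): 10001110
Gen 10 (rule 182): 11010101
Gen 11 (rule 26): 10000000
Gen 12 (rule 182): 11000000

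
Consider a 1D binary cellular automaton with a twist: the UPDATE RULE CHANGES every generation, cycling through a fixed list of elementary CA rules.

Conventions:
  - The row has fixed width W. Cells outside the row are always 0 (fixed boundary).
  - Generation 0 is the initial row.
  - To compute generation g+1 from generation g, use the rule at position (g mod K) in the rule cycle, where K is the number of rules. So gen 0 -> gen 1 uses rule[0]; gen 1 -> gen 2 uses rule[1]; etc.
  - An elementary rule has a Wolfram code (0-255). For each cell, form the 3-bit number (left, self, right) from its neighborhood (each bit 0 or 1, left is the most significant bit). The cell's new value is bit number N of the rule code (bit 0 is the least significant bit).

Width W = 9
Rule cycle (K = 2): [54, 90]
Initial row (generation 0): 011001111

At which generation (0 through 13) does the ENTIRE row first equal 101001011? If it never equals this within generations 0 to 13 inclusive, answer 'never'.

Gen 0: 011001111
Gen 1 (rule 54): 100110000
Gen 2 (rule 90): 011111000
Gen 3 (rule 54): 100000100
Gen 4 (rule 90): 010001010
Gen 5 (rule 54): 111011111
Gen 6 (rule 90): 101010001
Gen 7 (rule 54): 111111011
Gen 8 (rule 90): 100001011
Gen 9 (rule 54): 110011100
Gen 10 (rule 90): 111110110
Gen 11 (rule 54): 000001001
Gen 12 (rule 90): 000010110
Gen 13 (rule 54): 000111001

Answer: never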